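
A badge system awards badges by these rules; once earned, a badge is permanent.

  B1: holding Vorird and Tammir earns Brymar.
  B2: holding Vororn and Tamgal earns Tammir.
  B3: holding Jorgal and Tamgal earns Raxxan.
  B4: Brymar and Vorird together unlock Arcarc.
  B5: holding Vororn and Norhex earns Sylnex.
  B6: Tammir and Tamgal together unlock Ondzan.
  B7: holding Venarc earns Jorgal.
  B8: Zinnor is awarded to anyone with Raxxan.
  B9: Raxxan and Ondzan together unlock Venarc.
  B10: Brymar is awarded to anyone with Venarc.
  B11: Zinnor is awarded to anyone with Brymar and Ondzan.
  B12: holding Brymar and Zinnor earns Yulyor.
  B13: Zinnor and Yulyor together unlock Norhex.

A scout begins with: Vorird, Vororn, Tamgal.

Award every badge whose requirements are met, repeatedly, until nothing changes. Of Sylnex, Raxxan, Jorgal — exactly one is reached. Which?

Sylnex

With Vororn and Tamgal, Tammir is earned (B2).
With Vorird and Tammir, Brymar is earned (B1).
With Tammir and Tamgal, Ondzan is earned (B6).
With Brymar and Ondzan, Zinnor is earned (B11).
With Brymar and Zinnor, Yulyor is earned (B12).
With Zinnor and Yulyor, Norhex is earned (B13).
With Vororn and Norhex, Sylnex is earned (B5).
Jorgal would need Venarc (B7), but Venarc is never earned. Raxxan would need Jorgal and Tamgal (B3), but Jorgal is never earned.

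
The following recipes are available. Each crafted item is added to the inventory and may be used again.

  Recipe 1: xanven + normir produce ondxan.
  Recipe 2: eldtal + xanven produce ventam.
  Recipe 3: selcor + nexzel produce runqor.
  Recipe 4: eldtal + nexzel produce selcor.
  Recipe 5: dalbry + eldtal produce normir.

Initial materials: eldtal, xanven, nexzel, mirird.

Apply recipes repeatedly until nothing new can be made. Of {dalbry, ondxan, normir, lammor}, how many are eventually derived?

No rule produces dalbry, and it is not given.
ondxan would need xanven and normir (Recipe 1), but normir is never obtained.
normir would need dalbry and eldtal (Recipe 5), but dalbry is never obtained.
No rule produces lammor, and it is not given.
None of the 4 are reached.

0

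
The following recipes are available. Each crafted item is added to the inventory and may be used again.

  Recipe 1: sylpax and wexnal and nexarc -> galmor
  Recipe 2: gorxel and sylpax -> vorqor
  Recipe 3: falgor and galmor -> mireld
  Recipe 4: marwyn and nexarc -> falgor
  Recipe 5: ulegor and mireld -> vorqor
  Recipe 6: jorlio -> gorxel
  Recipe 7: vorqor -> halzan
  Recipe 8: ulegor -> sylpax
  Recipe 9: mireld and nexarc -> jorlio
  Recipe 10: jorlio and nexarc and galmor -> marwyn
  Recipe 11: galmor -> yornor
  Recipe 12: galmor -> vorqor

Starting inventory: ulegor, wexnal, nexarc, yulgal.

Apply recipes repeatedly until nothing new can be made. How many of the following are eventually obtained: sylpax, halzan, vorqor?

ulegor -> sylpax (Recipe 8).
Using Recipe 1, sylpax, wexnal, and nexarc make galmor.
Using Recipe 12, galmor makes vorqor.
Using Recipe 7, vorqor makes halzan.
sylpax: reached.
halzan: reached.
vorqor: reached.
All 3 are reached.

3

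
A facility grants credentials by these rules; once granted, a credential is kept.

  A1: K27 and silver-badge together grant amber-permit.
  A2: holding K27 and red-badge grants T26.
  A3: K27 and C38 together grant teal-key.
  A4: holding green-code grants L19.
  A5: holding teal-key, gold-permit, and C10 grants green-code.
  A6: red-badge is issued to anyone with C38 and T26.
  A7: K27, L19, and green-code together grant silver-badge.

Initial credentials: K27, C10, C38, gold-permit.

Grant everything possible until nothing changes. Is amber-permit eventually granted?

Yes

Holding K27 and C38 grants teal-key (A3).
Holding teal-key, gold-permit, and C10 grants green-code (A5).
Holding green-code grants L19 (A4).
Holding K27, L19, and green-code grants silver-badge (A7).
Holding K27 and silver-badge grants amber-permit (A1).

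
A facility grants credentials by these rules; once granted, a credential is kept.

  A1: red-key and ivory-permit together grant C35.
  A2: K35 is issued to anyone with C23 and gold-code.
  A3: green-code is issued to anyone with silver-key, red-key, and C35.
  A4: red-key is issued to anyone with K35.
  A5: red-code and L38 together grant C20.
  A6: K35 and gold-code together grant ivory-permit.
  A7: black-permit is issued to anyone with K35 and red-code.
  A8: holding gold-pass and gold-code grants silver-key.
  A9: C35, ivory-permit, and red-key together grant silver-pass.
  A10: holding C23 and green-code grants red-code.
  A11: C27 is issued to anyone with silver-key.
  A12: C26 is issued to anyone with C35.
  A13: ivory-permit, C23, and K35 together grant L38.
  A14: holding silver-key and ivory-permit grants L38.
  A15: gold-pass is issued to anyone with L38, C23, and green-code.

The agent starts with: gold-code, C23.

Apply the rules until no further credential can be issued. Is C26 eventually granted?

Yes

Holding C23 and gold-code grants K35 (A2).
Holding K35 and gold-code grants ivory-permit (A6).
Holding K35 grants red-key (A4).
Holding red-key and ivory-permit grants C35 (A1).
Holding C35 grants C26 (A12).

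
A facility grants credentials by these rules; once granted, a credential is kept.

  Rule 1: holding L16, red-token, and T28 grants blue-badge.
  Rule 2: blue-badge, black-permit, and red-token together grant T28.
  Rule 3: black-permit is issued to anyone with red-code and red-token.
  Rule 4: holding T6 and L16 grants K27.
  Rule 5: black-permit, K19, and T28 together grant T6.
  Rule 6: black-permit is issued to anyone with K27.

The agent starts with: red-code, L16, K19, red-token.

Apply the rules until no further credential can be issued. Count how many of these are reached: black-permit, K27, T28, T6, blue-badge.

Holding red-code and red-token grants black-permit (Rule 3).
black-permit: reached.
K27 would need T6 and L16 (Rule 4), but T6 is never granted.
T28 would need blue-badge, black-permit, and red-token (Rule 2), but blue-badge is never granted.
T6 would need black-permit, K19, and T28 (Rule 5), but T28 is never granted.
blue-badge would need L16, red-token, and T28 (Rule 1), but T28 is never granted.
Reached: black-permit — 1 of the 5.

1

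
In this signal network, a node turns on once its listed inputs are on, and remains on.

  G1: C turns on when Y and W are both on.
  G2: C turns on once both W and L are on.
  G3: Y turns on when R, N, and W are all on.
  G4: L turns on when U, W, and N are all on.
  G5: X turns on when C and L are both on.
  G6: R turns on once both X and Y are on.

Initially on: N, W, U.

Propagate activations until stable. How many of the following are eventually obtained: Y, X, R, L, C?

3

U, W, and N are on, so L turns on (G4).
G2: W and L on → C on.
C and L are on, so X turns on (G5).
Y would need R, N, and W (G3), but R never turns on.
X: reached.
R would need X and Y (G6), but Y never turns on.
L: reached.
C: reached.
Reached: X, L, and C — 3 of the 5.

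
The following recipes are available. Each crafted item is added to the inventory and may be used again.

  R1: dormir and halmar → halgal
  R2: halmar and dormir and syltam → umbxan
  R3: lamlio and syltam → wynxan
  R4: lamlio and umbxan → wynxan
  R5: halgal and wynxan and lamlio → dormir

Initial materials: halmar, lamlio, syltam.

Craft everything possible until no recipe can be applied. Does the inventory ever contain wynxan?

Yes

Using R3, lamlio and syltam make wynxan.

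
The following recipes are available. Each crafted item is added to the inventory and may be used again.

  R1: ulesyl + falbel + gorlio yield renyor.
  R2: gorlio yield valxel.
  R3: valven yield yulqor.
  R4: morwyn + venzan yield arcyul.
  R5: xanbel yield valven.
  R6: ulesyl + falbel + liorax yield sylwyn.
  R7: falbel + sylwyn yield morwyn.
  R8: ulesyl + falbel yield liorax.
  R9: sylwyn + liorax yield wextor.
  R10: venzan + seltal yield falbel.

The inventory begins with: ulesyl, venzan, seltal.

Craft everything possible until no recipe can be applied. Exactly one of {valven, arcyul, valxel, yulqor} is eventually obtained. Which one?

arcyul

venzan + seltal → falbel (R10).
Using R8, ulesyl and falbel make liorax.
ulesyl + falbel + liorax → sylwyn (R6).
Using R7, falbel and sylwyn make morwyn.
morwyn + venzan → arcyul (R4).
yulqor would need valven (R3), but valven is never obtained. valxel would need gorlio (R2), but gorlio is never obtained. valven would need xanbel (R5), but xanbel is never obtained.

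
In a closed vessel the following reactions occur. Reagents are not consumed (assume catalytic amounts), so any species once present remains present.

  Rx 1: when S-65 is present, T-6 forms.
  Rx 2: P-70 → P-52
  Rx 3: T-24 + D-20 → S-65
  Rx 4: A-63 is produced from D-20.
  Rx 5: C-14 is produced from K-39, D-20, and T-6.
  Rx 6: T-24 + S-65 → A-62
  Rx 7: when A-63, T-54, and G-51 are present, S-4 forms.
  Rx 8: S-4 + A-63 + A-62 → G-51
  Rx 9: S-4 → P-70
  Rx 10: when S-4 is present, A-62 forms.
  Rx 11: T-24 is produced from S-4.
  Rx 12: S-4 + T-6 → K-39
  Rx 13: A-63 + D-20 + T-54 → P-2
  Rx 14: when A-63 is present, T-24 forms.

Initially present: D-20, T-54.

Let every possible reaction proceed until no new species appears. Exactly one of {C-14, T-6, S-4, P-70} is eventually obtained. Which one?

D-20 present → A-63 forms (Rx 4).
A-63 present → T-24 forms (Rx 14).
T-24 and D-20 present → S-65 forms (Rx 3).
S-65 present → T-6 forms (Rx 1).
S-4 would need A-63, T-54, and G-51 (Rx 7), but G-51 never forms. P-70 would need S-4 (Rx 9), but S-4 never forms. C-14 would need K-39, D-20, and T-6 (Rx 5), but K-39 never forms.

T-6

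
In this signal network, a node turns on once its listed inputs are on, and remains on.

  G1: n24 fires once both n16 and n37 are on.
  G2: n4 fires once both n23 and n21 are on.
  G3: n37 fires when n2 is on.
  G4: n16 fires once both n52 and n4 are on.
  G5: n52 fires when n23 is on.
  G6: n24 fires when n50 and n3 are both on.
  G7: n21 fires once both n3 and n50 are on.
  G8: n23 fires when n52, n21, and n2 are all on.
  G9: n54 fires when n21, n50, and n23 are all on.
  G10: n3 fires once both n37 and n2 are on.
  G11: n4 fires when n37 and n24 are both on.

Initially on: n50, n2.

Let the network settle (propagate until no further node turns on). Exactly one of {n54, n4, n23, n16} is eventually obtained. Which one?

n2 is on, so n37 fires (G3).
G10: n37 and n2 on → n3 on.
G6: n50 and n3 on → n24 on.
n37 and n24 are on, so n4 fires (G11).
n54 would need n21, n50, and n23 (G9), but n23 never turns on. n23 would need n52, n21, and n2 (G8), but n52 never turns on. n16 would need n52 and n4 (G4), but n52 never turns on.

n4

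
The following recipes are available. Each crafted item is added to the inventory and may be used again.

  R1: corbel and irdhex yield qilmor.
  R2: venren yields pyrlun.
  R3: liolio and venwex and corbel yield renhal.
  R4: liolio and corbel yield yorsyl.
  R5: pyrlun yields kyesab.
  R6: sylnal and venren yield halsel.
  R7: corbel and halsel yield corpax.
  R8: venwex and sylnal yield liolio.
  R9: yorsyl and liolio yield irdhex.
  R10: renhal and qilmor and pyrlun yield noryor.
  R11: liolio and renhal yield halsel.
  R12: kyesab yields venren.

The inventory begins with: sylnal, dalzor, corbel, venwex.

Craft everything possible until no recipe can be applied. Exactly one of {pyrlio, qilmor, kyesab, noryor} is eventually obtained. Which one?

qilmor

Using R8, venwex and sylnal make liolio.
liolio and corbel → yorsyl (R4).
Using R9, yorsyl and liolio make irdhex.
Using R1, corbel and irdhex make qilmor.
kyesab would need pyrlun (R5), but pyrlun is never obtained. No rule produces pyrlio, and it is not given. noryor would need renhal, qilmor, and pyrlun (R10), but pyrlun is never obtained.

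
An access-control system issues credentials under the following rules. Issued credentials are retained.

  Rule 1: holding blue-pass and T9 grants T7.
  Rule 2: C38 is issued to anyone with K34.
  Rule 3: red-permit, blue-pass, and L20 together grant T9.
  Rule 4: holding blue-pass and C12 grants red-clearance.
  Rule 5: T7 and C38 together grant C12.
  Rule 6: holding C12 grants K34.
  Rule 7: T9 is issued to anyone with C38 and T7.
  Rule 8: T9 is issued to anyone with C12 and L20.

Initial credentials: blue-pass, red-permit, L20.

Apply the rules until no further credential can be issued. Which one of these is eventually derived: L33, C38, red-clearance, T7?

Holding red-permit, blue-pass, and L20 grants T9 (Rule 3).
Holding blue-pass and T9 grants T7 (Rule 1).
No rule produces L33, and it is not given. C38 would need K34 (Rule 2), but K34 is never granted. red-clearance would need blue-pass and C12 (Rule 4), but C12 is never granted.

T7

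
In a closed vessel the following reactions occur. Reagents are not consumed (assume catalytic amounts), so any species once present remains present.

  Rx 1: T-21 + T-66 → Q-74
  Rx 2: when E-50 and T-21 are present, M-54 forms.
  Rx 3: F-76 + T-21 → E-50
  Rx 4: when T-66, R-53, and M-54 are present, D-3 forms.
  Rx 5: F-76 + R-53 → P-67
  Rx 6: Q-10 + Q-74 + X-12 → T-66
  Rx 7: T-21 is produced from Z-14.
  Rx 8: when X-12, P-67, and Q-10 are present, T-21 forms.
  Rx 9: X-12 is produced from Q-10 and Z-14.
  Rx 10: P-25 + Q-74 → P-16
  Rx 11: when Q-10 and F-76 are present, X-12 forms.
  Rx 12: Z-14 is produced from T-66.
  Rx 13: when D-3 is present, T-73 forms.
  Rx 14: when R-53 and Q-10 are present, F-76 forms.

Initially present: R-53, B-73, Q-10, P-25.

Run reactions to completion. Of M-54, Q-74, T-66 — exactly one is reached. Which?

R-53 and Q-10 present → F-76 forms (Rx 14).
Q-10 and F-76 present → X-12 forms (Rx 11).
F-76 and R-53 present → P-67 forms (Rx 5).
X-12, P-67, and Q-10 present → T-21 forms (Rx 8).
F-76 and T-21 present → E-50 forms (Rx 3).
E-50 and T-21 present → M-54 forms (Rx 2).
Q-74 would need T-21 and T-66 (Rx 1), but T-66 never forms. T-66 would need Q-10, Q-74, and X-12 (Rx 6), but Q-74 never forms.

M-54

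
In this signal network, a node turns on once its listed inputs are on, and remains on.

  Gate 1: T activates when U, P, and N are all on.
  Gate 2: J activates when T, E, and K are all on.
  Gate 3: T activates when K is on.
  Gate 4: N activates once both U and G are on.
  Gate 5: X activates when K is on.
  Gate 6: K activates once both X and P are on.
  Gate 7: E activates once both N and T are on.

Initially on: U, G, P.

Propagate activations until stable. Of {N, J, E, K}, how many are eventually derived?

Gate 4: U and G on → N on.
Gate 1: U, P, and N on → T on.
Gate 7: N and T on → E on.
N: reached.
J would need T, E, and K (Gate 2), but K never turns on.
E: reached.
K would need X and P (Gate 6), but X never turns on.
Reached: N and E — 2 of the 4.

2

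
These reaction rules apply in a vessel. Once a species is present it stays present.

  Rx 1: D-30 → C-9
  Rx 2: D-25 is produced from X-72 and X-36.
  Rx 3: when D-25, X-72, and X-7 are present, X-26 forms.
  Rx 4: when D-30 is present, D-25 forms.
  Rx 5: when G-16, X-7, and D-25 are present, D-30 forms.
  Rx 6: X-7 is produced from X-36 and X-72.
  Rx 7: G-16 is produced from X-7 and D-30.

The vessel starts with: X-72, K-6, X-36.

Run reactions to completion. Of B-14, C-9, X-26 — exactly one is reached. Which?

X-26

X-72 and X-36 present → D-25 forms (Rx 2).
X-36 and X-72 present → X-7 forms (Rx 6).
D-25, X-72, and X-7 present → X-26 forms (Rx 3).
C-9 would need D-30 (Rx 1), but D-30 never forms. No rule produces B-14, and it is not given.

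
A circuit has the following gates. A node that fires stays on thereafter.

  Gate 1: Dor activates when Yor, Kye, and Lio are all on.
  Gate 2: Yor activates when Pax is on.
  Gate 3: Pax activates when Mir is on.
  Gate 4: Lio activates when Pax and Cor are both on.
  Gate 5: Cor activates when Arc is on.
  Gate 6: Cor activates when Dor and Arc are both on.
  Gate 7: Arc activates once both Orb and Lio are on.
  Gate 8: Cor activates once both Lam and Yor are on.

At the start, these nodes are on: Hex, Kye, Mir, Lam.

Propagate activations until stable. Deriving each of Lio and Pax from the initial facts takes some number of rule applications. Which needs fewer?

Pax

Pax: Mir is on, so Pax activates (Gate 3). [1 rule application]
Lio: Mir is on, so Pax activates (Gate 3). Pax is on, so Yor activates (Gate 2). Lam and Yor are on, so Cor activates (Gate 8). Gate 4: Pax and Cor on → Lio on. [4 rule applications]
Pax needs fewer.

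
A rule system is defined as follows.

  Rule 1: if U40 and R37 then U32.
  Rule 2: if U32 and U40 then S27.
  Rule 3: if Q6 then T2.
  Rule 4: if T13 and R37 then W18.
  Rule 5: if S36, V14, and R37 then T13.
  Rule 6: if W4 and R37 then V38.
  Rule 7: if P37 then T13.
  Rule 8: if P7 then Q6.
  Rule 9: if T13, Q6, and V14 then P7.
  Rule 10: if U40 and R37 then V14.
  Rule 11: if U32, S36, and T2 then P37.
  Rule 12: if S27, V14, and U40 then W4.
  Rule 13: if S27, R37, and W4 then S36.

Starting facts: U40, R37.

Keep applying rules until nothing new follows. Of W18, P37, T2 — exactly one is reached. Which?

From U40 and R37, Rule 10 gives V14.
U40 and R37 hold, so U32 follows (Rule 1).
U32 and U40 hold, so S27 follows (Rule 2).
From S27, V14, and U40, Rule 12 gives W4.
From S27, R37, and W4, Rule 13 gives S36.
From S36, V14, and R37, Rule 5 gives T13.
T13 and R37 hold, so W18 follows (Rule 4).
T2 would need Q6 (Rule 3), but Q6 is never established. P37 would need U32, S36, and T2 (Rule 11), but T2 is never established.

W18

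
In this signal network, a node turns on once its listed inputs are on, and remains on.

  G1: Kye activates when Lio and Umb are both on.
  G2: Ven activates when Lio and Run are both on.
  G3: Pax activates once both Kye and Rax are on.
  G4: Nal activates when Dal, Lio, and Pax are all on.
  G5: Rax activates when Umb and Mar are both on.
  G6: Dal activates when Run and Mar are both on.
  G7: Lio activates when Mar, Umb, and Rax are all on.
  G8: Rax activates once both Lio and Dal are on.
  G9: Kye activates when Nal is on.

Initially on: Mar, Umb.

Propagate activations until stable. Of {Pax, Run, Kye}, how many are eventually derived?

2

G5: Umb and Mar on → Rax on.
G7: Mar, Umb, and Rax on → Lio on.
G1: Lio and Umb on → Kye on.
Kye and Rax are on, so Pax activates (G3).
Pax: reached.
No rule produces Run, and it is not given.
Kye: reached.
Reached: Pax and Kye — 2 of the 3.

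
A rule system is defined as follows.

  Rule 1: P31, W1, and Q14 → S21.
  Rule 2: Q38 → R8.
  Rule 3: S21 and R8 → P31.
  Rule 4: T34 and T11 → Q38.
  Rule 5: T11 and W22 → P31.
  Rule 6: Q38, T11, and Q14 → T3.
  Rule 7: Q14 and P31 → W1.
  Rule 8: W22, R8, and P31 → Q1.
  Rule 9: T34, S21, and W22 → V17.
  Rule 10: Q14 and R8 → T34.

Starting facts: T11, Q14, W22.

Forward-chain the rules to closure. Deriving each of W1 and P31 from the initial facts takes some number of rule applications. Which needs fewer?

P31

P31: From T11 and W22, Rule 5 gives P31. [1 rule application]
W1: T11 and W22 hold, so P31 follows (Rule 5). Q14 and P31 hold, so W1 follows (Rule 7). [2 rule applications]
P31 needs fewer.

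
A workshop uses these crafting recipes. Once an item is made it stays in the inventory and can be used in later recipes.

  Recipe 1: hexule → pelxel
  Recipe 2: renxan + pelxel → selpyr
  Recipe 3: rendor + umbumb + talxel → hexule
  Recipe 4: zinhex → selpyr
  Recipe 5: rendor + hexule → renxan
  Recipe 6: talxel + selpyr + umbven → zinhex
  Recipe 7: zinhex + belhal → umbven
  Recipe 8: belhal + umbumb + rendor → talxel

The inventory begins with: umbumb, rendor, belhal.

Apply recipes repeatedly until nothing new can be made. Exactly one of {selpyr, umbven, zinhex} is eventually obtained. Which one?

belhal + umbumb + rendor → talxel (Recipe 8).
Using Recipe 3, rendor, umbumb, and talxel make hexule.
hexule → pelxel (Recipe 1).
Using Recipe 5, rendor and hexule make renxan.
renxan + pelxel → selpyr (Recipe 2).
umbven would need zinhex and belhal (Recipe 7), but zinhex is never obtained. zinhex would need talxel, selpyr, and umbven (Recipe 6), but umbven is never obtained.

selpyr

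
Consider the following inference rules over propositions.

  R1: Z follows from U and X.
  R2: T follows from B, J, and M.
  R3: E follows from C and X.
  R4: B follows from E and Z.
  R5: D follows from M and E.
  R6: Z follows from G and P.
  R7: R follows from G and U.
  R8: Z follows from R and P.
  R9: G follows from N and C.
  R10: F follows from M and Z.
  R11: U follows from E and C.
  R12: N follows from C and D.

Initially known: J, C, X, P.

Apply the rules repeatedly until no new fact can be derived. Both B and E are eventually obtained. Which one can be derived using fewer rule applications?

E: From C and X, R3 gives E. [1 rule application]
B: From C and X, R3 gives E. From E and C, R11 gives U. From U and X, R1 gives Z. E and Z hold, so B follows (R4). [4 rule applications]
E needs fewer.

E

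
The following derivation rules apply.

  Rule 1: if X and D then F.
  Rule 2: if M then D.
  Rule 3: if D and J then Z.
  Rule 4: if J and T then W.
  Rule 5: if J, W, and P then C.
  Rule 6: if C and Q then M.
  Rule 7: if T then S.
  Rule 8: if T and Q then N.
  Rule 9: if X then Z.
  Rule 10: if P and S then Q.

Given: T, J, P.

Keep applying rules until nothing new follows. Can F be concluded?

No

F would need X and D (Rule 1), but X is never established.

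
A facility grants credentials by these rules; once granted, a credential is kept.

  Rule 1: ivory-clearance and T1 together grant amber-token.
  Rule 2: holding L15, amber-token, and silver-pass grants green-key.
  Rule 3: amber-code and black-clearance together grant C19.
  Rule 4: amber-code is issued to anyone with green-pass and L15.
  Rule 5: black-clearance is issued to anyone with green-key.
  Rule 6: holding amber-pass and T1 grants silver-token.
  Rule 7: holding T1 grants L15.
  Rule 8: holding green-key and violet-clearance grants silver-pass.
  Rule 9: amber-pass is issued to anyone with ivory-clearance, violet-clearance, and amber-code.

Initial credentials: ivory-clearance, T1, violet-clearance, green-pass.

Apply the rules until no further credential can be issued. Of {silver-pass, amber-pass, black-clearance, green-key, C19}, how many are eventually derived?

Holding T1 grants L15 (Rule 7).
Holding green-pass and L15 grants amber-code (Rule 4).
Holding ivory-clearance, violet-clearance, and amber-code grants amber-pass (Rule 9).
silver-pass would need green-key and violet-clearance (Rule 8), but green-key is never granted.
amber-pass: reached.
black-clearance would need green-key (Rule 5), but green-key is never granted.
green-key would need L15, amber-token, and silver-pass (Rule 2), but silver-pass is never granted.
C19 would need amber-code and black-clearance (Rule 3), but black-clearance is never granted.
Reached: amber-pass — 1 of the 5.

1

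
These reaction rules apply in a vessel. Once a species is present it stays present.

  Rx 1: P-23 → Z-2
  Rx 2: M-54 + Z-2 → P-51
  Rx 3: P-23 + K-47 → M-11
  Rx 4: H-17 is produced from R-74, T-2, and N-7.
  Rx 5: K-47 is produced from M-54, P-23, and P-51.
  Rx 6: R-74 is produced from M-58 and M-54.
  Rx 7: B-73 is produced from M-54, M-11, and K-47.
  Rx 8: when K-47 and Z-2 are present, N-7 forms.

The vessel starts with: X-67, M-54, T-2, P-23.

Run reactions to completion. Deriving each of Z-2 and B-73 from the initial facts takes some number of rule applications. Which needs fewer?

Z-2: P-23 present → Z-2 forms (Rx 1). [1 rule application]
B-73: P-23 present → Z-2 forms (Rx 1). M-54 and Z-2 present → P-51 forms (Rx 2). M-54, P-23, and P-51 present → K-47 forms (Rx 5). P-23 and K-47 present → M-11 forms (Rx 3). M-54, M-11, and K-47 present → B-73 forms (Rx 7). [5 rule applications]
Z-2 needs fewer.

Z-2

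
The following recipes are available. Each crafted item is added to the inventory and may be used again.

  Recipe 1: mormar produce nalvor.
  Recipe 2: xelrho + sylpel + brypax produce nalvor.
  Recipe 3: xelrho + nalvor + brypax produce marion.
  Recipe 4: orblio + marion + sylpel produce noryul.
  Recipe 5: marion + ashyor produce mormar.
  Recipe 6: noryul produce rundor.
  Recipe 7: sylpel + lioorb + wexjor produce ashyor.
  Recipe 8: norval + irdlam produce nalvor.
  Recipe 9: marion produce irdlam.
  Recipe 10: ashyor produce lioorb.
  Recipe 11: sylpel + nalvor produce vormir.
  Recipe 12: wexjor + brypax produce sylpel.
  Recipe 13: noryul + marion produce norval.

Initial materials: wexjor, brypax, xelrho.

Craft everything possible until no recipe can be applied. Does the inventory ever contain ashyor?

No

ashyor would need sylpel, lioorb, and wexjor (Recipe 7), but lioorb is never obtained.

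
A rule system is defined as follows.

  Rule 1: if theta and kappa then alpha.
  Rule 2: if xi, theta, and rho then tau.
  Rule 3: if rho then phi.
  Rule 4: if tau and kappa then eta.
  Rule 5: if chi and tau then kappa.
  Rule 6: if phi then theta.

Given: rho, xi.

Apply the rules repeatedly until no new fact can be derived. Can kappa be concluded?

kappa would need chi and tau (Rule 5), but chi is never established.

No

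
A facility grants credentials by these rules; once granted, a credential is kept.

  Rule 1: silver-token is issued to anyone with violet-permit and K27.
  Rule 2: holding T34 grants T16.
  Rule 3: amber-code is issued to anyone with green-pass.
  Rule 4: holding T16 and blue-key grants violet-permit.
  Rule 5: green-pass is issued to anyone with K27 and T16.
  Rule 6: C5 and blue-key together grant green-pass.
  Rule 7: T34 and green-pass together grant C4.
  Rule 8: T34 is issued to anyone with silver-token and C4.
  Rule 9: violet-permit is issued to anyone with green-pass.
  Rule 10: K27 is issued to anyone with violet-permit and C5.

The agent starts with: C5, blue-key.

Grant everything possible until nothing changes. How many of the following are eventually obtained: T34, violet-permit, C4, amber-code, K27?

Holding C5 and blue-key grants green-pass (Rule 6).
Holding green-pass grants violet-permit (Rule 9).
Holding green-pass grants amber-code (Rule 3).
Holding violet-permit and C5 grants K27 (Rule 10).
T34 would need silver-token and C4 (Rule 8), but C4 is never granted.
violet-permit: reached.
C4 would need T34 and green-pass (Rule 7), but T34 is never granted.
amber-code: reached.
K27: reached.
Reached: violet-permit, amber-code, and K27 — 3 of the 5.

3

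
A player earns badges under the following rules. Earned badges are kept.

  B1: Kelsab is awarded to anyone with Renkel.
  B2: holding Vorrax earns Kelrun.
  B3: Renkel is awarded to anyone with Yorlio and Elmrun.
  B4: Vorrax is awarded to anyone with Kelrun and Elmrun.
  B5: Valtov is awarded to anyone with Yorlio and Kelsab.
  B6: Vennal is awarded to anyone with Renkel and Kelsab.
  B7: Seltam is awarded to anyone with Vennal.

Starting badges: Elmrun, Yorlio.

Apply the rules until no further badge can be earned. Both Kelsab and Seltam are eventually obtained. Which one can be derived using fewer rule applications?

Kelsab: With Yorlio and Elmrun, Renkel is earned (B3). With Renkel, Kelsab is earned (B1). [2 rule applications]
Seltam: With Yorlio and Elmrun, Renkel is earned (B3). With Renkel, Kelsab is earned (B1). With Renkel and Kelsab, Vennal is earned (B6). With Vennal, Seltam is earned (B7). [4 rule applications]
Kelsab needs fewer.

Kelsab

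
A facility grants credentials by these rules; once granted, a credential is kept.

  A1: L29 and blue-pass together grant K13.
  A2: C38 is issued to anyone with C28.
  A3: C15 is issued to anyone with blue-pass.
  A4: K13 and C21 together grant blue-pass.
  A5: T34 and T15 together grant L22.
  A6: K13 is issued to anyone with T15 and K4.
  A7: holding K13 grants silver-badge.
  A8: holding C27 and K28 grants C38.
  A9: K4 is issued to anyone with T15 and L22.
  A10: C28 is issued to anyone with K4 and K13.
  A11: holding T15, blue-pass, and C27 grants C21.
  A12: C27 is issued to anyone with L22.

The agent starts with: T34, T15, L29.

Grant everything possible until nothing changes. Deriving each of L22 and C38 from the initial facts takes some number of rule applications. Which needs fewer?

L22

L22: Holding T34 and T15 grants L22 (A5). [1 rule application]
C38: Holding T34 and T15 grants L22 (A5). Holding T15 and L22 grants K4 (A9). Holding T15 and K4 grants K13 (A6). Holding K4 and K13 grants C28 (A10). Holding C28 grants C38 (A2). [5 rule applications]
L22 needs fewer.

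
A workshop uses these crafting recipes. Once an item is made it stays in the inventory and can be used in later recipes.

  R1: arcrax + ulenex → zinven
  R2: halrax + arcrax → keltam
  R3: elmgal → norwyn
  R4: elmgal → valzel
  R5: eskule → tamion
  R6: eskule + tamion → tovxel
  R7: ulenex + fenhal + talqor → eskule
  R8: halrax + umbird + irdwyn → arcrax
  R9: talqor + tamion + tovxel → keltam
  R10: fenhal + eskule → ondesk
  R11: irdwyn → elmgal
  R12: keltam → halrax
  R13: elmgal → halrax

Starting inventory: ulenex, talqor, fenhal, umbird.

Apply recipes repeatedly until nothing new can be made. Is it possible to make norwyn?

No

norwyn would need elmgal (R3), but elmgal is never obtained.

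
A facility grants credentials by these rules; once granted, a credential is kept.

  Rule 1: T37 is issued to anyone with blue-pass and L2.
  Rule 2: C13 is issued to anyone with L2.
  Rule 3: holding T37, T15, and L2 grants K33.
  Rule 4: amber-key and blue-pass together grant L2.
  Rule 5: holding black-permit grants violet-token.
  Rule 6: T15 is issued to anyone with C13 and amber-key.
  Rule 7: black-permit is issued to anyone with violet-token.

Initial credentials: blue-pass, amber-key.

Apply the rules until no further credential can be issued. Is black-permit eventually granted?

No

black-permit would need violet-token (Rule 7), but violet-token is never granted.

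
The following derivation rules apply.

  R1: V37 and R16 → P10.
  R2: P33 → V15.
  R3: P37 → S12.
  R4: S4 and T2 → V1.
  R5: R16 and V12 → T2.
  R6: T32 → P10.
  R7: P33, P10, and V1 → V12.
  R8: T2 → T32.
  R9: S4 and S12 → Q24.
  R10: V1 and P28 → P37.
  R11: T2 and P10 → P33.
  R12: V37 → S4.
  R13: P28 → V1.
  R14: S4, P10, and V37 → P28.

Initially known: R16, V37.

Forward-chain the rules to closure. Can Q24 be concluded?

Yes

From V37 and R16, R1 gives P10.
V37 holds, so S4 follows (R12).
From S4, P10, and V37, R14 gives P28.
P28 holds, so V1 follows (R13).
V1 and P28 hold, so P37 follows (R10).
From P37, R3 gives S12.
S4 and S12 hold, so Q24 follows (R9).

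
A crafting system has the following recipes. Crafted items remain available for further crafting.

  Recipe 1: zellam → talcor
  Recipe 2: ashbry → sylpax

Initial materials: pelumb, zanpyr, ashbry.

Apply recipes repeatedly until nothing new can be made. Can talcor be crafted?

No

talcor would need zellam (Recipe 1), but zellam is never obtained.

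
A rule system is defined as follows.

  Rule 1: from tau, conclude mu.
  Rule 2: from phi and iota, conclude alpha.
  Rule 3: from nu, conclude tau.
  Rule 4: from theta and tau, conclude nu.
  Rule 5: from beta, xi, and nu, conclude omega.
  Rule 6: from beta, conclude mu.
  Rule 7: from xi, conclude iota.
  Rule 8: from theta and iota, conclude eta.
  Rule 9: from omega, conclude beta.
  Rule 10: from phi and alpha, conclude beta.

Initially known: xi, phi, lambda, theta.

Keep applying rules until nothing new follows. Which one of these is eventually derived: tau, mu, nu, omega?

From xi, Rule 7 gives iota.
phi and iota hold, so alpha follows (Rule 2).
From phi and alpha, Rule 10 gives beta.
beta holds, so mu follows (Rule 6).
nu would need theta and tau (Rule 4), but tau is never established. omega would need beta, xi, and nu (Rule 5), but nu is never established. tau would need nu (Rule 3), but nu is never established.

mu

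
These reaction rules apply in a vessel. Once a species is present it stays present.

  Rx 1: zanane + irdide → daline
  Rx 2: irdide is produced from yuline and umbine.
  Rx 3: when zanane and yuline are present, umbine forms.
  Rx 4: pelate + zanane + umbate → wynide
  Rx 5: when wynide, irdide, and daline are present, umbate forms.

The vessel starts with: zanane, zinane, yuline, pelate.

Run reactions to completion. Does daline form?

zanane and yuline present → umbine forms (Rx 3).
yuline and umbine present → irdide forms (Rx 2).
zanane and irdide present → daline forms (Rx 1).

Yes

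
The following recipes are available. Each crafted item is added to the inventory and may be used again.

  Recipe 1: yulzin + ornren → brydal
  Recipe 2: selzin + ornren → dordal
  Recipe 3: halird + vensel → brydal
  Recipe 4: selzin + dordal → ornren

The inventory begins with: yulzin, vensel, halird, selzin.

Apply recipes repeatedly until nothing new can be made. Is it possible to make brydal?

halird + vensel → brydal (Recipe 3).

Yes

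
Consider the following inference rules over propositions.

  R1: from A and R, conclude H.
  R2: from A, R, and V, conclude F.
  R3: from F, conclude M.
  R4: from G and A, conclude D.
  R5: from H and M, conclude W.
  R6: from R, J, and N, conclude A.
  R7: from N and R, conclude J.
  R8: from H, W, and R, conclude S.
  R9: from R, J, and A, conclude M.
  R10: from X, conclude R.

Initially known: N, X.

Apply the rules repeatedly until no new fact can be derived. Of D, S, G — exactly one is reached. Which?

S

From X, R10 gives R.
From N and R, R7 gives J.
From R, J, and N, R6 gives A.
R, J, and A hold, so M follows (R9).
From A and R, R1 gives H.
H and M hold, so W follows (R5).
From H, W, and R, R8 gives S.
D would need G and A (R4), but G is never established. No rule produces G, and it is not given.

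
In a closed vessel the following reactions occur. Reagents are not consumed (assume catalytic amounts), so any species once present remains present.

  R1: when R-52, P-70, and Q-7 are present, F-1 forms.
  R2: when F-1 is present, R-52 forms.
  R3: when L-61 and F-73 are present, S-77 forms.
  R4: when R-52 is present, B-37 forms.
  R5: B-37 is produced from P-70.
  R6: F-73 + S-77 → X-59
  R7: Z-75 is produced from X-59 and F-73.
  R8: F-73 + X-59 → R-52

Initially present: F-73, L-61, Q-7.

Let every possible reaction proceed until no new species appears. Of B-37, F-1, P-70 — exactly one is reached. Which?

L-61 and F-73 present → S-77 forms (R3).
F-73 and S-77 present → X-59 forms (R6).
F-73 and X-59 present → R-52 forms (R8).
R-52 present → B-37 forms (R4).
F-1 would need R-52, P-70, and Q-7 (R1), but P-70 never forms. No rule produces P-70, and it is not given.

B-37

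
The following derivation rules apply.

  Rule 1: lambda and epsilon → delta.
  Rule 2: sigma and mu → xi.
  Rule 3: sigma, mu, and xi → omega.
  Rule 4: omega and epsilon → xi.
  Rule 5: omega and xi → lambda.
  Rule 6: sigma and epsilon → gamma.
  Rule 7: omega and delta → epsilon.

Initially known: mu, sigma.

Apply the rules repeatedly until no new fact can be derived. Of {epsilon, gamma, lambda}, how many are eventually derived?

From sigma and mu, Rule 2 gives xi.
sigma, mu, and xi hold, so omega follows (Rule 3).
From omega and xi, Rule 5 gives lambda.
epsilon would need omega and delta (Rule 7), but delta is never established.
gamma would need sigma and epsilon (Rule 6), but epsilon is never established.
lambda: reached.
Reached: lambda — 1 of the 3.

1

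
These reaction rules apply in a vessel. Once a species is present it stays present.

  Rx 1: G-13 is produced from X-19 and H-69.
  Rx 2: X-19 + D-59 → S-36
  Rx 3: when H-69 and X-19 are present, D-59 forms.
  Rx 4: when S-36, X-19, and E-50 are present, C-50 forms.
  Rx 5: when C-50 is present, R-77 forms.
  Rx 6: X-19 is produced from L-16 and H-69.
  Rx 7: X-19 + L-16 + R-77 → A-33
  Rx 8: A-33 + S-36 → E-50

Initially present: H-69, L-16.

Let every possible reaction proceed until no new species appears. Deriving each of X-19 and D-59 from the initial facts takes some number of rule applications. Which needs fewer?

X-19

X-19: L-16 and H-69 present → X-19 forms (Rx 6). [1 rule application]
D-59: L-16 and H-69 present → X-19 forms (Rx 6). H-69 and X-19 present → D-59 forms (Rx 3). [2 rule applications]
X-19 needs fewer.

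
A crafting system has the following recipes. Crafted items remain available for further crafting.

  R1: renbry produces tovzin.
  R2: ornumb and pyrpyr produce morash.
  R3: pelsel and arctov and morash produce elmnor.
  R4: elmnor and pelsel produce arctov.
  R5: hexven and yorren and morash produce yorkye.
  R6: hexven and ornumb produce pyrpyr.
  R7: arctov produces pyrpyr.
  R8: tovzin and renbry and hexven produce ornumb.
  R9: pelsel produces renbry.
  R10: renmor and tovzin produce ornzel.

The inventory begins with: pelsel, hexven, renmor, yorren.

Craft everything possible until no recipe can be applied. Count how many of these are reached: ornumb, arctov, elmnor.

1

Using R9, pelsel makes renbry.
Using R1, renbry makes tovzin.
Using R8, tovzin, renbry, and hexven make ornumb.
ornumb: reached.
arctov would need elmnor and pelsel (R4), but elmnor is never obtained.
elmnor would need pelsel, arctov, and morash (R3), but arctov is never obtained.
Reached: ornumb — 1 of the 3.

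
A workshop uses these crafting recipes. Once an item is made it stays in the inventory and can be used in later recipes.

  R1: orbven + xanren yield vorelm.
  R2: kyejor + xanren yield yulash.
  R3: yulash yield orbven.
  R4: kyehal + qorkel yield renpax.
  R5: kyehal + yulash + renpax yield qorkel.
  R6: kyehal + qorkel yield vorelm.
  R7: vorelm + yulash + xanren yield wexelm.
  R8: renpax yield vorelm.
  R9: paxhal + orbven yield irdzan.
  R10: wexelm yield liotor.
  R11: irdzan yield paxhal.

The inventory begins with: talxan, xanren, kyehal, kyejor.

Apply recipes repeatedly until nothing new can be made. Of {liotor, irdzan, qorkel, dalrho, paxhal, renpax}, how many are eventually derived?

kyejor + xanren → yulash (R2).
yulash → orbven (R3).
orbven + xanren → vorelm (R1).
Using R7, vorelm, yulash, and xanren make wexelm.
wexelm → liotor (R10).
liotor: reached.
irdzan would need paxhal and orbven (R9), but paxhal is never obtained.
qorkel would need kyehal, yulash, and renpax (R5), but renpax is never obtained.
No rule produces dalrho, and it is not given.
paxhal would need irdzan (R11), but irdzan is never obtained.
renpax would need kyehal and qorkel (R4), but qorkel is never obtained.
Reached: liotor — 1 of the 6.

1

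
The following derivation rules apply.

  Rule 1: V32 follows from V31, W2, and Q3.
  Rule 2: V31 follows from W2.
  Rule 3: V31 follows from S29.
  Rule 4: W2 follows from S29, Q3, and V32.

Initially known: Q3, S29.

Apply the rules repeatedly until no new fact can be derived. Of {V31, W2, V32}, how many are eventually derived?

1

S29 holds, so V31 follows (Rule 3).
V31: reached.
W2 would need S29, Q3, and V32 (Rule 4), but V32 is never established.
V32 would need V31, W2, and Q3 (Rule 1), but W2 is never established.
Reached: V31 — 1 of the 3.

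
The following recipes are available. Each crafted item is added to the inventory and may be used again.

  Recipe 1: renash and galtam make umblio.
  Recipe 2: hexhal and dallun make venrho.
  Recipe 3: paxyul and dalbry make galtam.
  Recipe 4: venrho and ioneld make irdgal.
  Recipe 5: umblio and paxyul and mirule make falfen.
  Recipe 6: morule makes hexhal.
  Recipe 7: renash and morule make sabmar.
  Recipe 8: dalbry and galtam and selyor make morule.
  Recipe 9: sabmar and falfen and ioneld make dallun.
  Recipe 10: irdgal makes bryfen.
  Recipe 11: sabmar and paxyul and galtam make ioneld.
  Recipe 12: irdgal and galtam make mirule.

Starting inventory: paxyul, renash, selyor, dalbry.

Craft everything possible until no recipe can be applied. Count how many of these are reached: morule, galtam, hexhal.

3

paxyul and dalbry → galtam (Recipe 3).
dalbry and galtam and selyor → morule (Recipe 8).
Using Recipe 6, morule makes hexhal.
morule: reached.
galtam: reached.
hexhal: reached.
All 3 are reached.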